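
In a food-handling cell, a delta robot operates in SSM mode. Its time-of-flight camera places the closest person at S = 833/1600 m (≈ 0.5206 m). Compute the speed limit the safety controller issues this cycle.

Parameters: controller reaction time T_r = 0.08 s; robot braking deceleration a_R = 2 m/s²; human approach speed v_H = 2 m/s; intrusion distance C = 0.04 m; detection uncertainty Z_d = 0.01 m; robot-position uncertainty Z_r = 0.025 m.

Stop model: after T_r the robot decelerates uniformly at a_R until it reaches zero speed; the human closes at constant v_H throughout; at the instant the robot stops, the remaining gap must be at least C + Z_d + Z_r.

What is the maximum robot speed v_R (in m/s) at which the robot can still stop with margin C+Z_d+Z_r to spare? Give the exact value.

v_R_max = 1/4 m/s = 0.2500 m/s

quadratic (1/4)·v² + (27/25)·v + (-457/1600) = 0
  disc = (27/25)² − 4·(1/4)·(-457/1600) = 58081/40000 ; √disc = 241/200
  v_R = (−(27/25) + 241/200) / (2·(1/4)) = 1/4 m/s
check:
stop time T_s = (1/4)/2 = 0.1250 s
reaction-phase robot travel = 0.2500·0.0800 = 0.0200 m
robot covers 0.2500·0.1250 − ½·2.0000·0.1250² = 0.0156 m while stopping
person approaches 2.0000·(0.0800+0.1250) = 0.4100 m
residual clearance needed = 0.0400+0.0100+0.0250 = 0.0750 m
sum ≈ 0.0200+0.0156+0.4100+0.0750 ≈ 0.5206 m = S ✓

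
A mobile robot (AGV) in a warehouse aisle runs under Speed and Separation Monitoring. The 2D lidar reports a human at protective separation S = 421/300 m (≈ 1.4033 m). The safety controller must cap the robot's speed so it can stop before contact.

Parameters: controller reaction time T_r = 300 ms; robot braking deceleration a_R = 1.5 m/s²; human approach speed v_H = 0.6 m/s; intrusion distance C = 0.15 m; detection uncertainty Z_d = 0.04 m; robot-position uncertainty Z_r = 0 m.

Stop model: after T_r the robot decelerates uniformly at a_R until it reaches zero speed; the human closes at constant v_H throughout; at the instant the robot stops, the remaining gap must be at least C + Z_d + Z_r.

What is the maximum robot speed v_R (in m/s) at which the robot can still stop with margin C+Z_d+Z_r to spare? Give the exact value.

v_R_max = 1 m/s = 1.0000 m/s

at the boundary: (1/3)·v² + (7/10)·v + (-31/30) = 0
  disc = (7/10)² − 4·(1/3)·(-31/30) = 1681/900 ; √disc = 41/30
  v_R = (−(7/10) + 41/30) / (2·(1/3)) = 1 m/s
check:
braking lasts T_s = 1/(3/2) = 0.6667 s
robot in T_r: 1.0000·0.3000 = 0.3000 m
braking distance = 1.0000²/(2·1.5000) = 0.3333 m
person approaches 0.6000·(0.3000+0.6667) = 0.5800 m
residual clearance needed = 0.1500+0.0400+0.0000 = 0.1900 m
sum ≈ 0.3000+0.3333+0.5800+0.1900 ≈ 1.4033 m = S ✓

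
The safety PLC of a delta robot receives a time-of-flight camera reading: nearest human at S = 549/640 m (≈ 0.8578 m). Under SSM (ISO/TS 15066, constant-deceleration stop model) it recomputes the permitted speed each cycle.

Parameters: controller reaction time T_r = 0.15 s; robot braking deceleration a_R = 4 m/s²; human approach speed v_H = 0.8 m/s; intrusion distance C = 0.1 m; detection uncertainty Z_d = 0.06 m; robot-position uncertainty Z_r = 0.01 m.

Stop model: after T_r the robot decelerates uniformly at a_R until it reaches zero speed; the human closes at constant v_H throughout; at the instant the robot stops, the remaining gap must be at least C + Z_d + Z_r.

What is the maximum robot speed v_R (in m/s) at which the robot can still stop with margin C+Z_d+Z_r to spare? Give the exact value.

v_R_max = 23/20 m/s = 1.1500 m/s

quadratic (1/8)·v² + (7/20)·v + (-1817/3200) = 0
  disc = (7/20)² − 4·(1/8)·(-1817/3200) = 2601/6400 ; √disc = 51/80
  v_R = (−(7/20) + 51/80) / (2·(1/8)) = 23/20 m/s
check:
braking lasts T_s = (23/20)/4 = 0.2875 s
reaction-phase robot travel = 1.1500·0.1500 = 0.1725 m
braking distance = 1.1500²/(2·4.0000) = 0.1653 m
human over T_r+T_s: 0.8000·(0.1500+0.2875) = 0.3500 m
C+Z_d+Z_r = 0.1000+0.0600+0.0100 = 0.1700 m
sum ≈ 0.1725+0.1653+0.3500+0.1700 ≈ 0.8578 m = S ✓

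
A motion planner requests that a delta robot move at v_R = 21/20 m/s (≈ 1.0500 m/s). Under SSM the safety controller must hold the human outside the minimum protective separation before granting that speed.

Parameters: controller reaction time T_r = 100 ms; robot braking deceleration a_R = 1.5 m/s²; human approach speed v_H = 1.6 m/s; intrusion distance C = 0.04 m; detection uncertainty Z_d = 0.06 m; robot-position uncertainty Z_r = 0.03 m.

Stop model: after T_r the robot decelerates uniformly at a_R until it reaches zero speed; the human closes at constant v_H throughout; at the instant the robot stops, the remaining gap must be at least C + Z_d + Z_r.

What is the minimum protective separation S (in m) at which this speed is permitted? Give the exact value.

braking lasts T_s = (21/20)/(3/2) = 0.7000 s
robot in T_r: 1.0500·0.1000 = 0.1050 m
braking distance = 1.0500²/(2·1.5000) = 0.3675 m
human closes 1.6000·0.8000 = 1.2800 m
residual clearance needed = 0.0400+0.0600+0.0300 = 0.1300 m
S_min ≈ 0.1050+0.3675+1.2800+0.1300  ⇒  S_min = 753/400 m

S_min = 753/400 m = 1.8825 m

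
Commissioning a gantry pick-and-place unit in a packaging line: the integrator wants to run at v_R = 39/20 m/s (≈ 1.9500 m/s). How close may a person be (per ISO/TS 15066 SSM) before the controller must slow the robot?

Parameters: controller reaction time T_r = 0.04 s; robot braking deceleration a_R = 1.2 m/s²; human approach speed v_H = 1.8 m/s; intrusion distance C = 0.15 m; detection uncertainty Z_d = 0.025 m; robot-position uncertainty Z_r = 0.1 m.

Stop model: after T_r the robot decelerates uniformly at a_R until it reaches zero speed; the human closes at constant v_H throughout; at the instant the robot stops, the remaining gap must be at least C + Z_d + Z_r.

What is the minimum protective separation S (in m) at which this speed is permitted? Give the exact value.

T_s = v_R/a_R = (39/20)/(6/5) = 1.6250 s
robot covers v_R·T_r = 1.9500·0.0400 = 0.0780 m before braking
braking distance = 1.9500²/(2·1.2000) = 1.5844 m
person approaches 1.8000·(0.0400+1.6250) = 2.9970 m
residual clearance needed = 0.1500+0.0250+0.1000 = 0.2750 m
S_min ≈ 0.0780+1.5844+2.9970+0.2750  ⇒  S_min = 1579/320 m

S_min = 1579/320 m = 4.9344 m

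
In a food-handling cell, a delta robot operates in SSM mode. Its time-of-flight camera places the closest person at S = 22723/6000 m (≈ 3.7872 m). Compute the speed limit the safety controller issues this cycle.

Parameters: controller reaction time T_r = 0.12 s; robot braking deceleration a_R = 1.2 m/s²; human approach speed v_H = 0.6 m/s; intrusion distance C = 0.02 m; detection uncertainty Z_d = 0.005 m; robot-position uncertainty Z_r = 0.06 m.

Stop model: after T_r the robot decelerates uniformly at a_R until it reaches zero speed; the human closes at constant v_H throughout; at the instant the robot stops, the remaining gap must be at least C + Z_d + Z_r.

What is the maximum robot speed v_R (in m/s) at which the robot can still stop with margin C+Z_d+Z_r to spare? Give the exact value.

v_R_max = 23/10 m/s = 2.3000 m/s

quadratic (5/12)·v² + (31/50)·v + (-21781/6000) = 0
  disc = (31/50)² − 4·(5/12)·(-21781/6000) = 579121/90000 ; √disc = 761/300
  v_R = (−(31/50) + 761/300) / (2·(5/12)) = 23/10 m/s
check:
stop time T_s = (23/10)/(6/5) = 1.9167 s
reaction-phase robot travel = 2.3000·0.1200 = 0.2760 m
braking distance = 2.3000²/(2·1.2000) = 2.2042 m
human closes 0.6000·2.0367 = 1.2220 m
margins: 0.0200+0.0050+0.0600 = 0.0850 m
sum ≈ 0.2760+2.2042+1.2220+0.0850 ≈ 3.7872 m = S ✓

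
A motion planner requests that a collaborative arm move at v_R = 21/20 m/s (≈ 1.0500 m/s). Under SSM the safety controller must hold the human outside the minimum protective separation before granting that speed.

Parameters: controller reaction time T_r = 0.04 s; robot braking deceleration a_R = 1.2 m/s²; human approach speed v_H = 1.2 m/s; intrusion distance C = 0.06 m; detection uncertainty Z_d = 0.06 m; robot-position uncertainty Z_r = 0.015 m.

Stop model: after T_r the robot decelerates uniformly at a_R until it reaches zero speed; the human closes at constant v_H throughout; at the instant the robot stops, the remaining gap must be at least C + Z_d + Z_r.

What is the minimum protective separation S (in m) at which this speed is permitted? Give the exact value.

S_min = 111/64 m = 1.7344 m

stop time T_s = (21/20)/(6/5) = 0.8750 s
robot in T_r: 1.0500·0.0400 = 0.0420 m
braking distance = 1.0500²/(2·1.2000) = 0.4594 m
human closes 1.2000·0.9150 = 1.0980 m
residual clearance needed = 0.0600+0.0600+0.0150 = 0.1350 m
S_min ≈ 0.0420+0.4594+1.0980+0.1350  ⇒  S_min = 111/64 m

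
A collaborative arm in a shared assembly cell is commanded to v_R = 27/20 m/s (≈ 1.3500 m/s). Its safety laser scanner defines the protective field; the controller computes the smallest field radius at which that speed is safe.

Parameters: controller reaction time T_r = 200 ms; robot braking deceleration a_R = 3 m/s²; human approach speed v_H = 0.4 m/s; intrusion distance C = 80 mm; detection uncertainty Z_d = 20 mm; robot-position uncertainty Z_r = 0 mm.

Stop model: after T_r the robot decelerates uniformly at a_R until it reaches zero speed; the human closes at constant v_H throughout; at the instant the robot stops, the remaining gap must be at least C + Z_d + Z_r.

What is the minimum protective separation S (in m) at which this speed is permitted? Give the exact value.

S_min = 747/800 m = 0.9337 m

braking lasts T_s = (27/20)/3 = 0.4500 s
robot covers v_R·T_r = 1.3500·0.2000 = 0.2700 m before braking
braking distance = 1.3500²/(2·3.0000) = 0.3038 m
human closes 0.4000·0.6500 = 0.2600 m
C+Z_d+Z_r = 0.0800+0.0200+0.0000 = 0.1000 m
S_min ≈ 0.2700+0.3038+0.2600+0.1000  ⇒  S_min = 747/800 m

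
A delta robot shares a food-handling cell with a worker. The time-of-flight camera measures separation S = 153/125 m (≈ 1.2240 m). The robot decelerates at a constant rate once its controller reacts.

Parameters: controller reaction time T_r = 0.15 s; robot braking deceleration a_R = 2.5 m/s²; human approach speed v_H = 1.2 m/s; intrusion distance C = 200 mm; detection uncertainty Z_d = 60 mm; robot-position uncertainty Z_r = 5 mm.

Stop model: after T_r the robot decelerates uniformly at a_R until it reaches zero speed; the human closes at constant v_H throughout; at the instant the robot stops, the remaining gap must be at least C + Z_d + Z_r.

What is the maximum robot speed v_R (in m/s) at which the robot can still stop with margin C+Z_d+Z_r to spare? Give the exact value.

v_R_max = 19/20 m/s = 0.9500 m/s

quadratic (1/5)·v² + (63/100)·v + (-779/1000) = 0
  disc = (63/100)² − 4·(1/5)·(-779/1000) = 10201/10000 ; √disc = 101/100
  v_R = (−(63/100) + 101/100) / (2·(1/5)) = 19/20 m/s
check:
stop time T_s = (19/20)/(5/2) = 0.3800 s
robot covers v_R·T_r = 0.9500·0.1500 = 0.1425 m before braking
robot covers 0.9500·0.3800 − ½·2.5000·0.3800² = 0.1805 m while stopping
human over T_r+T_s: 1.2000·(0.1500+0.3800) = 0.6360 m
residual clearance needed = 0.2000+0.0600+0.0050 = 0.2650 m
sum ≈ 0.1425+0.1805+0.6360+0.2650 ≈ 1.2240 m = S ✓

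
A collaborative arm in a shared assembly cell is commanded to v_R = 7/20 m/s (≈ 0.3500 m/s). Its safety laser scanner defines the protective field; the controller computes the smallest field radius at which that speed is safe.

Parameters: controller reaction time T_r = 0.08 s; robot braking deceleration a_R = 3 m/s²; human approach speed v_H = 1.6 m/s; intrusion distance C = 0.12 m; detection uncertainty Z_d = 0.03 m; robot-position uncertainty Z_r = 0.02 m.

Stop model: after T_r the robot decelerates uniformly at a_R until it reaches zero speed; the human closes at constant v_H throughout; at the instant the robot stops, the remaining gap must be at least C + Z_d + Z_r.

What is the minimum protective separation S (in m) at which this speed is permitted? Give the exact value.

braking lasts T_s = (7/20)/3 = 0.1167 s
reaction-phase robot travel = 0.3500·0.0800 = 0.0280 m
robot under decel: 0.3500²/(2·3.0000) = 0.0204 m
human closes 1.6000·0.1967 = 0.3147 m
margins: 0.1200+0.0300+0.0200 = 0.1700 m
S_min ≈ 0.0280+0.0204+0.3147+0.1700  ⇒  S_min = 6397/12000 m

S_min = 6397/12000 m = 0.5331 m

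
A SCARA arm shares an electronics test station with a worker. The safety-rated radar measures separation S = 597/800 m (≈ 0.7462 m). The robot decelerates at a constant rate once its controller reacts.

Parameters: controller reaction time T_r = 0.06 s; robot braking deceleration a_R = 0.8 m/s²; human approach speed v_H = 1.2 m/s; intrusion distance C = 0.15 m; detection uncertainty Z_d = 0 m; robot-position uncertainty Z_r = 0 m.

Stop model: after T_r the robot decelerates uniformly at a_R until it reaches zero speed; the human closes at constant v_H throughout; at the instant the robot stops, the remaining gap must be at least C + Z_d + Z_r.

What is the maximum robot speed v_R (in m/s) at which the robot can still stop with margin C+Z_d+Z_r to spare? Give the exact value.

quadratic (5/8)·v² + (39/25)·v + (-2097/4000) = 0
  disc = (39/25)² − 4·(5/8)·(-2097/4000) = 149769/40000 ; √disc = 387/200
  v_R = (−(39/25) + 387/200) / (2·(5/8)) = 3/10 m/s
check:
stop time T_s = (3/10)/(4/5) = 0.3750 s
robot in T_r: 0.3000·0.0600 = 0.0180 m
robot under decel: 0.3000²/(2·0.8000) = 0.0563 m
human over T_r+T_s: 1.2000·(0.0600+0.3750) = 0.5220 m
margins: 0.1500+0.0000+0.0000 = 0.1500 m
sum ≈ 0.0180+0.0563+0.5220+0.1500 ≈ 0.7462 m = S ✓

v_R_max = 3/10 m/s = 0.3000 m/s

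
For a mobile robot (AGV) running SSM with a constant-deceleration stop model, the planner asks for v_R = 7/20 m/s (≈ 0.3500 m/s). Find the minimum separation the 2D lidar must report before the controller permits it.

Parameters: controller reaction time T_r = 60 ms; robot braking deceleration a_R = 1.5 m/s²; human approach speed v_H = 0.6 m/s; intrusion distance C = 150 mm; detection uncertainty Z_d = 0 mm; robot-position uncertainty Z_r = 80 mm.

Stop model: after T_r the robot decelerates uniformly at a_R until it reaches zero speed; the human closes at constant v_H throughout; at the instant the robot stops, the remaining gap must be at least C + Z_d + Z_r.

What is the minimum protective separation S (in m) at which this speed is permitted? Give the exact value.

S_min = 2807/6000 m = 0.4678 m

T_s = v_R/a_R = (7/20)/(3/2) = 0.2333 s
reaction-phase robot travel = 0.3500·0.0600 = 0.0210 m
robot covers 0.3500·0.2333 − ½·1.5000·0.2333² = 0.0408 m while stopping
person approaches 0.6000·(0.0600+0.2333) = 0.1760 m
C+Z_d+Z_r = 0.1500+0.0000+0.0800 = 0.2300 m
S_min ≈ 0.0210+0.0408+0.1760+0.2300  ⇒  S_min = 2807/6000 m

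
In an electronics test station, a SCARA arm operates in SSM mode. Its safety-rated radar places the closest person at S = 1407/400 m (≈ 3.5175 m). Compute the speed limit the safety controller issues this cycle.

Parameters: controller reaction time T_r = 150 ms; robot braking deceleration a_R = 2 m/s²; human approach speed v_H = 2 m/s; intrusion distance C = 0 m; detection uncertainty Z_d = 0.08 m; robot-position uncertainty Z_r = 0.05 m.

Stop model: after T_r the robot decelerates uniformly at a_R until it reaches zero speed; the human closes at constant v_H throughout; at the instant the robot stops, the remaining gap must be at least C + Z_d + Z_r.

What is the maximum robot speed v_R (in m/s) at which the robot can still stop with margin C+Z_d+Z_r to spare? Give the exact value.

v_R_max = 19/10 m/s = 1.9000 m/s

quadratic (1/4)·v² + (23/20)·v + (-247/80) = 0
  disc = (23/20)² − 4·(1/4)·(-247/80) = 441/100 ; √disc = 21/10
  v_R = (−(23/20) + 21/10) / (2·(1/4)) = 19/10 m/s
check:
stop time T_s = (19/10)/2 = 0.9500 s
robot in T_r: 1.9000·0.1500 = 0.2850 m
braking distance = 1.9000²/(2·2.0000) = 0.9025 m
person approaches 2.0000·(0.1500+0.9500) = 2.2000 m
C+Z_d+Z_r = 0.0000+0.0800+0.0500 = 0.1300 m
sum ≈ 0.2850+0.9025+2.2000+0.1300 ≈ 3.5175 m = S ✓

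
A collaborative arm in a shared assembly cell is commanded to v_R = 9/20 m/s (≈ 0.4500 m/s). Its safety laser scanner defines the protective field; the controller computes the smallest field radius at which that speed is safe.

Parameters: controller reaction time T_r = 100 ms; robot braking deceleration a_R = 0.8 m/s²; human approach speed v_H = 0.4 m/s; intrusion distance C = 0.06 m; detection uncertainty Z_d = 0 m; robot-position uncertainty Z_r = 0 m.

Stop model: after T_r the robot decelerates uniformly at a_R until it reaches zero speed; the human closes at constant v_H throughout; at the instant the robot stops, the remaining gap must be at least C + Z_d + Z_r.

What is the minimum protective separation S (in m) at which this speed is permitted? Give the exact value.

S_min = 1589/3200 m = 0.4966 m

T_s = v_R/a_R = (9/20)/(4/5) = 0.5625 s
reaction-phase robot travel = 0.4500·0.1000 = 0.0450 m
braking distance = 0.4500²/(2·0.8000) = 0.1266 m
human over T_r+T_s: 0.4000·(0.1000+0.5625) = 0.2650 m
residual clearance needed = 0.0600+0.0000+0.0000 = 0.0600 m
S_min ≈ 0.0450+0.1266+0.2650+0.0600  ⇒  S_min = 1589/3200 m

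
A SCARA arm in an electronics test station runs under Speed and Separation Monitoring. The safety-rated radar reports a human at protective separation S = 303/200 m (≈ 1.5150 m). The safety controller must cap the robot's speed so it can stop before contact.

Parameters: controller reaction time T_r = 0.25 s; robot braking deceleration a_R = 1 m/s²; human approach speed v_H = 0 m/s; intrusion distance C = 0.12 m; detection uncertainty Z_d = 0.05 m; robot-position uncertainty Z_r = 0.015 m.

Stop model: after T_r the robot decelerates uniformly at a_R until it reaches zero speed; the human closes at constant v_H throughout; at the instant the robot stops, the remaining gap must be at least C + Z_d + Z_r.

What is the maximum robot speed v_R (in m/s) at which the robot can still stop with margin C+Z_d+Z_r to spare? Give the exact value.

v_R_max = 7/5 m/s = 1.4000 m/s

quadratic (1/2)·v² + (1/4)·v + (-133/100) = 0
  disc = (1/4)² − 4·(1/2)·(-133/100) = 1089/400 ; √disc = 33/20
  v_R = (−(1/4) + 33/20) / (2·(1/2)) = 7/5 m/s
check:
T_s = v_R/a_R = (7/5)/1 = 1.4000 s
robot in T_r: 1.4000·0.2500 = 0.3500 m
braking distance = 1.4000²/(2·1.0000) = 0.9800 m
human closes 0.0000·1.6500 = 0.0000 m
margins: 0.1200+0.0500+0.0150 = 0.1850 m
sum ≈ 0.3500+0.9800+0.0000+0.1850 ≈ 1.5150 m = S ✓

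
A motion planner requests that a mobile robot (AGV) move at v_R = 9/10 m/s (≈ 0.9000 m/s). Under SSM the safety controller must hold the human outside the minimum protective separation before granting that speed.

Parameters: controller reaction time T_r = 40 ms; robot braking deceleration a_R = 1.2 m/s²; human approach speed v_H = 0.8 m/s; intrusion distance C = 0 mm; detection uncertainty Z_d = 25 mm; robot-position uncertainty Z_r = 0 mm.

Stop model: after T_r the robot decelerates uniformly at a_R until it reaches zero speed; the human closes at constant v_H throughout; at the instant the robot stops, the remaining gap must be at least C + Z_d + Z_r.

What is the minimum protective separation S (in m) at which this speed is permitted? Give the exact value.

braking lasts T_s = (9/10)/(6/5) = 0.7500 s
robot covers v_R·T_r = 0.9000·0.0400 = 0.0360 m before braking
robot under decel: 0.9000²/(2·1.2000) = 0.3375 m
human closes 0.8000·0.7900 = 0.6320 m
residual clearance needed = 0.0000+0.0250+0.0000 = 0.0250 m
S_min ≈ 0.0360+0.3375+0.6320+0.0250  ⇒  S_min = 2061/2000 m

S_min = 2061/2000 m = 1.0305 m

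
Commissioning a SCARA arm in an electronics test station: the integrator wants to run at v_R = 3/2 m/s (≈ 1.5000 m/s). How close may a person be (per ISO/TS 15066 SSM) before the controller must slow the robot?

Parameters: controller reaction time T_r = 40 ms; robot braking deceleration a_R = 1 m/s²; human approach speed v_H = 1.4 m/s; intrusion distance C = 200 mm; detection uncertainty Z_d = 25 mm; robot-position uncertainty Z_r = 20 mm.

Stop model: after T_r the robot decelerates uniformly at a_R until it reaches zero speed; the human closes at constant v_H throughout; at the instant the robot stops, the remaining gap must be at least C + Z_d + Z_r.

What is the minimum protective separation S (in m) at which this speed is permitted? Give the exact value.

S_min = 1793/500 m = 3.5860 m

T_s = v_R/a_R = (3/2)/1 = 1.5000 s
robot covers v_R·T_r = 1.5000·0.0400 = 0.0600 m before braking
robot covers 1.5000·1.5000 − ½·1.0000·1.5000² = 1.1250 m while stopping
human closes 1.4000·1.5400 = 2.1560 m
residual clearance needed = 0.2000+0.0250+0.0200 = 0.2450 m
S_min ≈ 0.0600+1.1250+2.1560+0.2450  ⇒  S_min = 1793/500 m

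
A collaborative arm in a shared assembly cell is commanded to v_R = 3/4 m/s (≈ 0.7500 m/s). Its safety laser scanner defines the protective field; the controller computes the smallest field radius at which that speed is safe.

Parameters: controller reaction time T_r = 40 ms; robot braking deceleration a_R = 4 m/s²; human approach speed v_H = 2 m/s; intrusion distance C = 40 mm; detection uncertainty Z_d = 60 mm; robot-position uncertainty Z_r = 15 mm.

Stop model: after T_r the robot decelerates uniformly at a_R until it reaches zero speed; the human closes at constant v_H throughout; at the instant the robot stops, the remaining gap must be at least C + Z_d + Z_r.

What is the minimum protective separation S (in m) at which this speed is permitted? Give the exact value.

S_min = 429/640 m = 0.6703 m

stop time T_s = (3/4)/4 = 0.1875 s
reaction-phase robot travel = 0.7500·0.0400 = 0.0300 m
robot covers 0.7500·0.1875 − ½·4.0000·0.1875² = 0.0703 m while stopping
human over T_r+T_s: 2.0000·(0.0400+0.1875) = 0.4550 m
residual clearance needed = 0.0400+0.0600+0.0150 = 0.1150 m
S_min ≈ 0.0300+0.0703+0.4550+0.1150  ⇒  S_min = 429/640 m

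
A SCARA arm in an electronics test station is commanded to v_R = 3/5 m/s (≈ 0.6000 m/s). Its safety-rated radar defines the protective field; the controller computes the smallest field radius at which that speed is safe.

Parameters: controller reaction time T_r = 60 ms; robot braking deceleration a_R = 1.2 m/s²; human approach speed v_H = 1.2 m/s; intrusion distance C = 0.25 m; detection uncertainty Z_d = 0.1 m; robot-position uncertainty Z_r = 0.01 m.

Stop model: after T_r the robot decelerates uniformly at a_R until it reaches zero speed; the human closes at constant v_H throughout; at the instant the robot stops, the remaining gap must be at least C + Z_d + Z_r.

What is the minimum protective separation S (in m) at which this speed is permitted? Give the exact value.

S_min = 609/500 m = 1.2180 m

braking lasts T_s = (3/5)/(6/5) = 0.5000 s
robot in T_r: 0.6000·0.0600 = 0.0360 m
robot covers 0.6000·0.5000 − ½·1.2000·0.5000² = 0.1500 m while stopping
human closes 1.2000·0.5600 = 0.6720 m
C+Z_d+Z_r = 0.2500+0.1000+0.0100 = 0.3600 m
S_min ≈ 0.0360+0.1500+0.6720+0.3600  ⇒  S_min = 609/500 m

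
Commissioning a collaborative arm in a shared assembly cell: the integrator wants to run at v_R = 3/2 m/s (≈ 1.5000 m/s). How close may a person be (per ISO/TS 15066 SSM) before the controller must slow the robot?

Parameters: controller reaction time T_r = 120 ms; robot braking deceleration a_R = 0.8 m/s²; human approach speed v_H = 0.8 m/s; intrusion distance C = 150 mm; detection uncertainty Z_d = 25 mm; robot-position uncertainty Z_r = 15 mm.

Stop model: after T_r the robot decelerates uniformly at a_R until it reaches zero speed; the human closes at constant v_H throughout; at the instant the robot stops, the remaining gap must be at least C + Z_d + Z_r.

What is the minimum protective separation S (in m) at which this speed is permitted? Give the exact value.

S_min = 13489/4000 m = 3.3723 m

T_s = v_R/a_R = (3/2)/(4/5) = 1.8750 s
robot covers v_R·T_r = 1.5000·0.1200 = 0.1800 m before braking
braking distance = 1.5000²/(2·0.8000) = 1.4062 m
human over T_r+T_s: 0.8000·(0.1200+1.8750) = 1.5960 m
margins: 0.1500+0.0250+0.0150 = 0.1900 m
S_min ≈ 0.1800+1.4062+1.5960+0.1900  ⇒  S_min = 13489/4000 m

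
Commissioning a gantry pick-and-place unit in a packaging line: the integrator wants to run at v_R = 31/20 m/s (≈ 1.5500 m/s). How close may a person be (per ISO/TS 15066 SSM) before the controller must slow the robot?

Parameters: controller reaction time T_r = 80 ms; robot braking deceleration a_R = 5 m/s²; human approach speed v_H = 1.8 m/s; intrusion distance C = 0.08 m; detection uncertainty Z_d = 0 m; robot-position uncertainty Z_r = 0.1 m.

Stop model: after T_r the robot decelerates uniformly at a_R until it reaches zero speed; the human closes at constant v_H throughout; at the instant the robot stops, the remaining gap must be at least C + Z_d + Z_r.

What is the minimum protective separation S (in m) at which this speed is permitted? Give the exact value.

S_min = 997/800 m = 1.2463 m

stop time T_s = (31/20)/5 = 0.3100 s
robot in T_r: 1.5500·0.0800 = 0.1240 m
braking distance = 1.5500²/(2·5.0000) = 0.2402 m
person approaches 1.8000·(0.0800+0.3100) = 0.7020 m
C+Z_d+Z_r = 0.0800+0.0000+0.1000 = 0.1800 m
S_min ≈ 0.1240+0.2402+0.7020+0.1800  ⇒  S_min = 997/800 m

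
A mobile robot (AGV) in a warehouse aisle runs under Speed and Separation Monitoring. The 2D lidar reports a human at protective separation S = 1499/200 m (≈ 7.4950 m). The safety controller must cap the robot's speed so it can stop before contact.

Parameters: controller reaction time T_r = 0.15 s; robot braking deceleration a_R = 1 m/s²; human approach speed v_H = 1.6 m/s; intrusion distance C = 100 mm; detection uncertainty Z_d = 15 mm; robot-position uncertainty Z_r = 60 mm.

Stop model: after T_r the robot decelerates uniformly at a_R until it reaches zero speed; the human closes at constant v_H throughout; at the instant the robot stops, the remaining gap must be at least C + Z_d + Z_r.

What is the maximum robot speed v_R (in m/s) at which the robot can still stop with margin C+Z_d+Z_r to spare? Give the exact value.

v_R_max = 12/5 m/s = 2.4000 m/s

quadratic (1/2)·v² + (7/4)·v + (-177/25) = 0
  disc = (7/4)² − 4·(1/2)·(-177/25) = 6889/400 ; √disc = 83/20
  v_R = (−(7/4) + 83/20) / (2·(1/2)) = 12/5 m/s
check:
braking lasts T_s = (12/5)/1 = 2.4000 s
robot covers v_R·T_r = 2.4000·0.1500 = 0.3600 m before braking
robot under decel: 2.4000²/(2·1.0000) = 2.8800 m
person approaches 1.6000·(0.1500+2.4000) = 4.0800 m
residual clearance needed = 0.1000+0.0150+0.0600 = 0.1750 m
sum ≈ 0.3600+2.8800+4.0800+0.1750 ≈ 7.4950 m = S ✓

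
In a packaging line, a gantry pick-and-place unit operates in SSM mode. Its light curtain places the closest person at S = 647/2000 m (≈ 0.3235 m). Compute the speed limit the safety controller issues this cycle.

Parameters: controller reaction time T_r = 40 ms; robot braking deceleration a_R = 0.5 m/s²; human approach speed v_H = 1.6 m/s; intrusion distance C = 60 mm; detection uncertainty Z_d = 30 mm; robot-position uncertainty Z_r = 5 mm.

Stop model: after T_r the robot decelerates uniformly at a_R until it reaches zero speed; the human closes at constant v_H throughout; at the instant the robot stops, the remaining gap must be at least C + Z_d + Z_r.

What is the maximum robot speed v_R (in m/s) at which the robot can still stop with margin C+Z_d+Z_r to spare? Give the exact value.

v_R_max = 1/20 m/s = 0.0500 m/s

collect terms ⇒ (1)·v_R² + (81/25)·v_R + (-329/2000) = 0
  disc = (81/25)² − 4·(1)·(-329/2000) = 27889/2500 ; √disc = 167/50
  v_R = (−(81/25) + 167/50) / (2·(1)) = 1/20 m/s
check:
T_s = v_R/a_R = (1/20)/(1/2) = 0.1000 s
robot covers v_R·T_r = 0.0500·0.0400 = 0.0020 m before braking
robot covers 0.0500·0.1000 − ½·0.5000·0.1000² = 0.0025 m while stopping
human closes 1.6000·0.1400 = 0.2240 m
residual clearance needed = 0.0600+0.0300+0.0050 = 0.0950 m
sum ≈ 0.0020+0.0025+0.2240+0.0950 ≈ 0.3235 m = S ✓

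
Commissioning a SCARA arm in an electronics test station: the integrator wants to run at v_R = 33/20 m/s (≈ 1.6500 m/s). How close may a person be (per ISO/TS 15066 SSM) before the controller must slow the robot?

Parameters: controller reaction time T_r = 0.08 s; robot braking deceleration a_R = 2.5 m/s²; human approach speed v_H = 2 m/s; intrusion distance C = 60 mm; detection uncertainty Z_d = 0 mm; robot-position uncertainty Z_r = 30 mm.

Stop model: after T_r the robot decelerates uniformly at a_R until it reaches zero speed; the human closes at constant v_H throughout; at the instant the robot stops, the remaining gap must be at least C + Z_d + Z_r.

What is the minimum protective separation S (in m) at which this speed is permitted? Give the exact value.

braking lasts T_s = (33/20)/(5/2) = 0.6600 s
robot in T_r: 1.6500·0.0800 = 0.1320 m
robot covers 1.6500·0.6600 − ½·2.5000·0.6600² = 0.5445 m while stopping
human over T_r+T_s: 2.0000·(0.0800+0.6600) = 1.4800 m
margins: 0.0600+0.0000+0.0300 = 0.0900 m
S_min ≈ 0.1320+0.5445+1.4800+0.0900  ⇒  S_min = 4493/2000 m

S_min = 4493/2000 m = 2.2465 m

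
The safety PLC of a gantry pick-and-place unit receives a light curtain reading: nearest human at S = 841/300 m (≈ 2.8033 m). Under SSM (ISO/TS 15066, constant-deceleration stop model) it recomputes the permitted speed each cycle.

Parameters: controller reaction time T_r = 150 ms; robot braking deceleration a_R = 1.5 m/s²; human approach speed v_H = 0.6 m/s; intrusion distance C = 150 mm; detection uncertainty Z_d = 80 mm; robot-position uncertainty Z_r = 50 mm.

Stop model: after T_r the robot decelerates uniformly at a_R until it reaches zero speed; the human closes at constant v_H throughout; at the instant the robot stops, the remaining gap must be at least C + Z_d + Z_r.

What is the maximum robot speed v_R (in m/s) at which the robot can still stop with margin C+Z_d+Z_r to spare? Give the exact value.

collect terms ⇒ (1/3)·v_R² + (11/20)·v_R + (-73/30) = 0
  disc = (11/20)² − 4·(1/3)·(-73/30) = 12769/3600 ; √disc = 113/60
  v_R = (−(11/20) + 113/60) / (2·(1/3)) = 2 m/s
check:
stop time T_s = 2/(3/2) = 1.3333 s
robot covers v_R·T_r = 2.0000·0.1500 = 0.3000 m before braking
braking distance = 2.0000²/(2·1.5000) = 1.3333 m
human closes 0.6000·1.4833 = 0.8900 m
residual clearance needed = 0.1500+0.0800+0.0500 = 0.2800 m
sum ≈ 0.3000+1.3333+0.8900+0.2800 ≈ 2.8033 m = S ✓

v_R_max = 2 m/s = 2.0000 m/s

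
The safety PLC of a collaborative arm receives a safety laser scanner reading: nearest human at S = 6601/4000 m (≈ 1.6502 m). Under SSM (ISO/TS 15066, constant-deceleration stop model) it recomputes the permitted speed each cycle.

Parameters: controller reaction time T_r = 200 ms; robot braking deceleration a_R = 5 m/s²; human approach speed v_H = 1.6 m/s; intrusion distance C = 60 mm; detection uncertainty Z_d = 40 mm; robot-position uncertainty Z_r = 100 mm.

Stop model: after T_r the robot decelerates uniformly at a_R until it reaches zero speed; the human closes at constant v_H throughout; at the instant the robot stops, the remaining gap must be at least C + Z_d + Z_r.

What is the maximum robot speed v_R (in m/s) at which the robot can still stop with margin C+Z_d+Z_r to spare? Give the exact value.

v_R_max = 33/20 m/s = 1.6500 m/s

collect terms ⇒ (1/10)·v_R² + (13/25)·v_R + (-4521/4000) = 0
  disc = (13/25)² − 4·(1/10)·(-4521/4000) = 289/400 ; √disc = 17/20
  v_R = (−(13/25) + 17/20) / (2·(1/10)) = 33/20 m/s
check:
braking lasts T_s = (33/20)/5 = 0.3300 s
robot covers v_R·T_r = 1.6500·0.2000 = 0.3300 m before braking
braking distance = 1.6500²/(2·5.0000) = 0.2722 m
person approaches 1.6000·(0.2000+0.3300) = 0.8480 m
margins: 0.0600+0.0400+0.1000 = 0.2000 m
sum ≈ 0.3300+0.2722+0.8480+0.2000 ≈ 1.6502 m = S ✓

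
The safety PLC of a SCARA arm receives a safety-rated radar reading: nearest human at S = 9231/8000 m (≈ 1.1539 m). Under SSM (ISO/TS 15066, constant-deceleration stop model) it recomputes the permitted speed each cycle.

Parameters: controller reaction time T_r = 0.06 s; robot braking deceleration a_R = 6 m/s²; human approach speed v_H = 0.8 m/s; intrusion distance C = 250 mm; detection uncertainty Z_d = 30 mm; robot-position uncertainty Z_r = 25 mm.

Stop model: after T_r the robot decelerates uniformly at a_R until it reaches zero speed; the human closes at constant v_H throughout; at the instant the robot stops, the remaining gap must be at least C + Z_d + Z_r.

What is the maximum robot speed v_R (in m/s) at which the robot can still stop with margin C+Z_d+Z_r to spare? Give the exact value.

v_R_max = 43/20 m/s = 2.1500 m/s

quadratic (1/12)·v² + (29/150)·v + (-6407/8000) = 0
  disc = (29/150)² − 4·(1/12)·(-6407/8000) = 109561/360000 ; √disc = 331/600
  v_R = (−(29/150) + 331/600) / (2·(1/12)) = 43/20 m/s
check:
T_s = v_R/a_R = (43/20)/6 = 0.3583 s
robot in T_r: 2.1500·0.0600 = 0.1290 m
robot covers 2.1500·0.3583 − ½·6.0000·0.3583² = 0.3852 m while stopping
human over T_r+T_s: 0.8000·(0.0600+0.3583) = 0.3347 m
margins: 0.2500+0.0300+0.0250 = 0.3050 m
sum ≈ 0.1290+0.3852+0.3347+0.3050 ≈ 1.1539 m = S ✓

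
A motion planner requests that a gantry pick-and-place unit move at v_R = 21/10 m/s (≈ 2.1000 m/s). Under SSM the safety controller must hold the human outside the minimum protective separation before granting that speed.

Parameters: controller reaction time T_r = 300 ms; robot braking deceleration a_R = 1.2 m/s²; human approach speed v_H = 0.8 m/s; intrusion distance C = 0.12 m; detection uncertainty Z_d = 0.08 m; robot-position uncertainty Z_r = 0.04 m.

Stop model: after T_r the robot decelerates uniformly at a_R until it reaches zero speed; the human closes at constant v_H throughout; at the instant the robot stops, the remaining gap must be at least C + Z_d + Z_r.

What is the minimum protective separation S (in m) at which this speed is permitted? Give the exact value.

S_min = 1739/400 m = 4.3475 m

T_s = v_R/a_R = (21/10)/(6/5) = 1.7500 s
robot covers v_R·T_r = 2.1000·0.3000 = 0.6300 m before braking
braking distance = 2.1000²/(2·1.2000) = 1.8375 m
human over T_r+T_s: 0.8000·(0.3000+1.7500) = 1.6400 m
residual clearance needed = 0.1200+0.0800+0.0400 = 0.2400 m
S_min ≈ 0.6300+1.8375+1.6400+0.2400  ⇒  S_min = 1739/400 m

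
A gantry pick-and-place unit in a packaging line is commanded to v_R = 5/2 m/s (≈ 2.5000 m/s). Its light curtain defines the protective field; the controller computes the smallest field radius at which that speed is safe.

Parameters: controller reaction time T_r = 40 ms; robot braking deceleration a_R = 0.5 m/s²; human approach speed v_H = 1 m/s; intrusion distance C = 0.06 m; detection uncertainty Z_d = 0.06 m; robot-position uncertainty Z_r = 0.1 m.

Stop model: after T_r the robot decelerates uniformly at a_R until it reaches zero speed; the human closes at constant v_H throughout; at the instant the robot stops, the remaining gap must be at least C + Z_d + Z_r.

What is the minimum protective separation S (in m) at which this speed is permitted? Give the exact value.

T_s = v_R/a_R = (5/2)/(1/2) = 5.0000 s
reaction-phase robot travel = 2.5000·0.0400 = 0.1000 m
robot under decel: 2.5000²/(2·0.5000) = 6.2500 m
human over T_r+T_s: 1.0000·(0.0400+5.0000) = 5.0400 m
C+Z_d+Z_r = 0.0600+0.0600+0.1000 = 0.2200 m
S_min ≈ 0.1000+6.2500+5.0400+0.2200  ⇒  S_min = 1161/100 m

S_min = 1161/100 m = 11.6100 m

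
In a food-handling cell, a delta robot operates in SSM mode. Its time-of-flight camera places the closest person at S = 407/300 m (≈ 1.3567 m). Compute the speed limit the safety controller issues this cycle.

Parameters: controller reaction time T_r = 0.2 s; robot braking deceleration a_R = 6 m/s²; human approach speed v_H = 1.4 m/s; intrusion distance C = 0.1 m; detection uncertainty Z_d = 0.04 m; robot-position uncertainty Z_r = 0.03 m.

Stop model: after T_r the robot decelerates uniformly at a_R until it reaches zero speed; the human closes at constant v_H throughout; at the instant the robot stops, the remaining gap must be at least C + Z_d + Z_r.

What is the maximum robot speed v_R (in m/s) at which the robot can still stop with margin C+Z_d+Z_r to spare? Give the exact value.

v_R_max = 8/5 m/s = 1.6000 m/s

quadratic (1/12)·v² + (13/30)·v + (-68/75) = 0
  disc = (13/30)² − 4·(1/12)·(-68/75) = 49/100 ; √disc = 7/10
  v_R = (−(13/30) + 7/10) / (2·(1/12)) = 8/5 m/s
check:
braking lasts T_s = (8/5)/6 = 0.2667 s
robot covers v_R·T_r = 1.6000·0.2000 = 0.3200 m before braking
robot under decel: 1.6000²/(2·6.0000) = 0.2133 m
human closes 1.4000·0.4667 = 0.6533 m
C+Z_d+Z_r = 0.1000+0.0400+0.0300 = 0.1700 m
sum ≈ 0.3200+0.2133+0.6533+0.1700 ≈ 1.3567 m = S ✓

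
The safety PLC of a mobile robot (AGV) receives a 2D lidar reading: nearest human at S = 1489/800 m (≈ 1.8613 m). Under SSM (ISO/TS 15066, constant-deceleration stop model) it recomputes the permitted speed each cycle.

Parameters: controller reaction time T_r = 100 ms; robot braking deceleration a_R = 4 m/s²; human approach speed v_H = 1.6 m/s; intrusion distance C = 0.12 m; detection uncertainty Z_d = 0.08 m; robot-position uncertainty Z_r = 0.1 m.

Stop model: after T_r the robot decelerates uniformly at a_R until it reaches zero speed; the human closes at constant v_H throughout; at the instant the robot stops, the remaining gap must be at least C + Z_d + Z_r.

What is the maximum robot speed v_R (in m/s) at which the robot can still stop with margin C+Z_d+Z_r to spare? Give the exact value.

v_R_max = 19/10 m/s = 1.9000 m/s

quadratic (1/8)·v² + (1/2)·v + (-1121/800) = 0
  disc = (1/2)² − 4·(1/8)·(-1121/800) = 1521/1600 ; √disc = 39/40
  v_R = (−(1/2) + 39/40) / (2·(1/8)) = 19/10 m/s
check:
braking lasts T_s = (19/10)/4 = 0.4750 s
robot in T_r: 1.9000·0.1000 = 0.1900 m
robot under decel: 1.9000²/(2·4.0000) = 0.4512 m
human over T_r+T_s: 1.6000·(0.1000+0.4750) = 0.9200 m
margins: 0.1200+0.0800+0.1000 = 0.3000 m
sum ≈ 0.1900+0.4512+0.9200+0.3000 ≈ 1.8613 m = S ✓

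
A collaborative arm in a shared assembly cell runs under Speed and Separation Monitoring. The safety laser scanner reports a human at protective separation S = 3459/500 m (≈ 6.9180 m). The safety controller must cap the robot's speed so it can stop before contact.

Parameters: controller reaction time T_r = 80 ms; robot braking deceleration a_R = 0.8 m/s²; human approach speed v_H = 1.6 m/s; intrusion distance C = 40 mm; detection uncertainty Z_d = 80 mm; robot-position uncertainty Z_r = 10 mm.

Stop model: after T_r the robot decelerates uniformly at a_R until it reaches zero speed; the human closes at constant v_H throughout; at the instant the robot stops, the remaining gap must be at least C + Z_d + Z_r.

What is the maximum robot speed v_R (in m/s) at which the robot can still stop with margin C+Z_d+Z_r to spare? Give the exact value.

v_R_max = 2 m/s = 2.0000 m/s

at the boundary: (5/8)·v² + (52/25)·v + (-333/50) = 0
  disc = (52/25)² − 4·(5/8)·(-333/50) = 52441/2500 ; √disc = 229/50
  v_R = (−(52/25) + 229/50) / (2·(5/8)) = 2 m/s
check:
braking lasts T_s = 2/(4/5) = 2.5000 s
robot in T_r: 2.0000·0.0800 = 0.1600 m
robot under decel: 2.0000²/(2·0.8000) = 2.5000 m
person approaches 1.6000·(0.0800+2.5000) = 4.1280 m
residual clearance needed = 0.0400+0.0800+0.0100 = 0.1300 m
sum ≈ 0.1600+2.5000+4.1280+0.1300 ≈ 6.9180 m = S ✓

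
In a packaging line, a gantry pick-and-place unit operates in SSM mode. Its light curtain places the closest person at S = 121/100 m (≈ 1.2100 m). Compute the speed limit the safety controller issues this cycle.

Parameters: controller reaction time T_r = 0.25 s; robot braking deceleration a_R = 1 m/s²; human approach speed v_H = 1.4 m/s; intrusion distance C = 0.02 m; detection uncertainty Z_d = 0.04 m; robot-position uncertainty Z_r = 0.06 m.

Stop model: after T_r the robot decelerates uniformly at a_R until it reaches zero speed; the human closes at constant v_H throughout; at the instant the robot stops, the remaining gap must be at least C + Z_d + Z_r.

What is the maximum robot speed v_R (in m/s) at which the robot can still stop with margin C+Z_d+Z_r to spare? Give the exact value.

at the boundary: (1/2)·v² + (33/20)·v + (-37/50) = 0
  disc = (33/20)² − 4·(1/2)·(-37/50) = 1681/400 ; √disc = 41/20
  v_R = (−(33/20) + 41/20) / (2·(1/2)) = 2/5 m/s
check:
braking lasts T_s = (2/5)/1 = 0.4000 s
reaction-phase robot travel = 0.4000·0.2500 = 0.1000 m
robot under decel: 0.4000²/(2·1.0000) = 0.0800 m
human over T_r+T_s: 1.4000·(0.2500+0.4000) = 0.9100 m
C+Z_d+Z_r = 0.0200+0.0400+0.0600 = 0.1200 m
sum ≈ 0.1000+0.0800+0.9100+0.1200 ≈ 1.2100 m = S ✓

v_R_max = 2/5 m/s = 0.4000 m/s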